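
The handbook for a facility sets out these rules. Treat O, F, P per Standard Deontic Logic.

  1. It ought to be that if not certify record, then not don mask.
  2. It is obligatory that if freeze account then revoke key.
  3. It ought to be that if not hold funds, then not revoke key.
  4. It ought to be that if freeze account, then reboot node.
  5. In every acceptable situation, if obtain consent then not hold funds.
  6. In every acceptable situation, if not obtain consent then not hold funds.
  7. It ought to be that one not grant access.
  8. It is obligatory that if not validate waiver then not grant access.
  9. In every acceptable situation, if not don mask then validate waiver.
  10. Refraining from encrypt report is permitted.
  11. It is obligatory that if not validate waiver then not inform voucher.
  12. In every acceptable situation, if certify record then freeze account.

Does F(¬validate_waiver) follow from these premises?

Yes

Premises 5 and 6 cover both cases: O(obtain_consent → ¬hold_funds) and O(¬obtain_consent → ¬hold_funds). Since obtain_consent ∨ ¬obtain_consent is a tautology, O(¬hold_funds) follows.
Premise 3 is O(¬hold_funds → ¬revoke_key); since O(¬hold_funds), deontic closure gives O(¬revoke_key).
The contrapositive of premise 2 (O(freeze_account → revoke_key)) is O(¬revoke_key → ¬freeze_account), and O(¬revoke_key) is already established, so O(¬freeze_account).
Premise 12, O(certify_record → freeze_account), contraposes to O(¬freeze_account → ¬certify_record); with O(¬freeze_account) we get O(¬certify_record).
From O(¬certify_record) and premise 1, O(¬certify_record → ¬don_mask), we obtain O(¬don_mask).
Premise 9 is O(¬don_mask → validate_waiver); since O(¬don_mask), deontic closure gives O(validate_waiver).
Premises 4, 7, 8, 10, 11 do not contribute to this derivation.
So O(validate_waiver) holds, i.e. F(¬validate_waiver). The claim follows.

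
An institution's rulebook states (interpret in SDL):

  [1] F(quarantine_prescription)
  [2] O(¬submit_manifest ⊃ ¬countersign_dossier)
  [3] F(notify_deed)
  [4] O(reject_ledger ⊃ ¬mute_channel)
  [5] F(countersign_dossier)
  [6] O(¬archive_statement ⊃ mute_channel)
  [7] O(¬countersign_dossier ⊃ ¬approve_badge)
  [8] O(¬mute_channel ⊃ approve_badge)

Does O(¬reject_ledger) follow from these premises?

F(countersign_dossier) at premise 5 means O(¬countersign_dossier).
Applying K to premise 7 (O(¬countersign_dossier ⊃ ¬approve_badge)) and O(¬countersign_dossier) yields O(¬approve_badge).
Premise 8, O(¬mute_channel ⊃ approve_badge), contraposes to O(¬approve_badge ⊃ mute_channel); with O(¬approve_badge) we get O(mute_channel).
The contrapositive of premise 4 (O(reject_ledger ⊃ ¬mute_channel)) is O(mute_channel ⊃ ¬reject_ledger), and O(mute_channel) is already established, so O(¬reject_ledger).
Premises 1, 2, 3, 6 do not contribute to this derivation.
So O(¬reject_ledger) follows.

Yes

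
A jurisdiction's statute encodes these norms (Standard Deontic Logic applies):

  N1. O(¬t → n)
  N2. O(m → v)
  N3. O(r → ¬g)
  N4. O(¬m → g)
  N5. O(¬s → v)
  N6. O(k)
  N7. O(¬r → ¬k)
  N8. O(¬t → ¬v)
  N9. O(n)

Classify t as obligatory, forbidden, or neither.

Premise 6 states O(k) outright.
Premise 7, O(¬r → ¬k), contraposes to O(k → r); with O(k) we get O(r).
Premise 3 is O(r → ¬g); since O(r), deontic closure gives O(¬g).
Premise 4, O(¬m → g), contraposes to O(¬g → m); with O(¬g) we get O(m).
Applying K to premise 2 (O(m → v)) and O(m) yields O(v).
Premise 8 is O(¬t → ¬v); contrapositively O(v → t). Since O(v) holds, K gives O(t).
Premises 1, 5, 9 do not contribute to this derivation.
Hence t is obligatory.

Obligatory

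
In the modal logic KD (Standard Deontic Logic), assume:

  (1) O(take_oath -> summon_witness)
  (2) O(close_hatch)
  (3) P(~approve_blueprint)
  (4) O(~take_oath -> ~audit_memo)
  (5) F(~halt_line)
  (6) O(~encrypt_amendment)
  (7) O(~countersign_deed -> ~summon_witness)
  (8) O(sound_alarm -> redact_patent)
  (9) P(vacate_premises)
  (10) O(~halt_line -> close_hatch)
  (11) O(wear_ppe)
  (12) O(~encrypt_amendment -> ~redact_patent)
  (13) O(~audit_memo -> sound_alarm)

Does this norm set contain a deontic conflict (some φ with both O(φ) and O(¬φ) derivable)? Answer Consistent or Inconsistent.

Premise 10 is O(~halt_line -> close_hatch); even if O(close_hatch) held, inferring O(~halt_line) would be affirming the consequent — invalid.
So O(~halt_line) is not derivable, and the apparent clash with O(halt_line) does not arise.
A world satisfying every obligation exists (e.g. approve_blueprint=false, audit_memo=true, close_hatch=true, countersign_deed=true, encrypt_amendment=false, halt_line=true, redact_patent=false, sound_alarm=false, summon_witness=true, take_oath=true, vacate_premises=false, wear_ppe=true); no atom is both obligatory and forbidden, so the set is consistent.

Consistent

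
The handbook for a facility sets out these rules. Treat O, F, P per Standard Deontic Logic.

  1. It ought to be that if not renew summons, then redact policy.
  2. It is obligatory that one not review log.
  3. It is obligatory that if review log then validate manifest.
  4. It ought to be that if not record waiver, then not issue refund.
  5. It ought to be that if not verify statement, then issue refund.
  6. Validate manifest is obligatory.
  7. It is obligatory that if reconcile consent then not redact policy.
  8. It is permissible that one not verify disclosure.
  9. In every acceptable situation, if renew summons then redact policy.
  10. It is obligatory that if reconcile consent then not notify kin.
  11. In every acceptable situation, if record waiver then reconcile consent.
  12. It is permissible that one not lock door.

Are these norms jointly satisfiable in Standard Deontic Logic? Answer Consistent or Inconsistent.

Consistent

Premise 3 is O(review_log → validate_manifest); even if O(validate_manifest) held, inferring O(review_log) would be affirming the consequent — invalid.
So O(review_log) is not derivable, and the apparent clash with O(¬review_log) does not arise.
A world satisfying every obligation exists (e.g. issue_refund=false, lock_door=false, notify_kin=false, reconcile_consent=false, record_waiver=false, redact_policy=true, renew_summons=false, review_log=false, validate_manifest=true, verify_disclosure=false, verify_statement=true); no atom is both obligatory and forbidden, so the set is consistent.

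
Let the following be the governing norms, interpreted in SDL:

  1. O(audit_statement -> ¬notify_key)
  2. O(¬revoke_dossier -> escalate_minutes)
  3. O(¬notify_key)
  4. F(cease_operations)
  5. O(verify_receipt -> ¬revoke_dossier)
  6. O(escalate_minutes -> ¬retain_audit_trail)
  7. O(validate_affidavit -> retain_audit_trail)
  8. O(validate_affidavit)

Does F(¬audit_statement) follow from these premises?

No

Premise 1 is O(audit_statement -> ¬notify_key); even if O(¬notify_key) held, inferring O(audit_statement) would be affirming the consequent — invalid.
No other premise forces O(audit_statement). An ideal world satisfying every premise can still have ¬audit_statement true, so F(¬audit_statement) is not derivable.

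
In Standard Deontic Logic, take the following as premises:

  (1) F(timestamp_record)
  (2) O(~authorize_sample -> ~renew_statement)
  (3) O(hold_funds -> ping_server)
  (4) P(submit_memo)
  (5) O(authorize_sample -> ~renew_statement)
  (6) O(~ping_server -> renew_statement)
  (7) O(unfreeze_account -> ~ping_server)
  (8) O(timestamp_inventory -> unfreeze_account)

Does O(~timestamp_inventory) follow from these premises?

By case analysis on ~authorize_sample: premise 2 gives O(~authorize_sample -> ~renew_statement) and premise 5 gives O(authorize_sample -> ~renew_statement), so O(~renew_statement) either way.
Premise 6, O(~ping_server -> renew_statement), contraposes to O(~renew_statement -> ping_server); with O(~renew_statement) we get O(ping_server).
Premise 7 is O(unfreeze_account -> ~ping_server); contrapositively O(ping_server -> ~unfreeze_account). Since O(ping_server) holds, K gives O(~unfreeze_account).
Premise 8, O(timestamp_inventory -> unfreeze_account), contraposes to O(~unfreeze_account -> ~timestamp_inventory); with O(~unfreeze_account) we get O(~timestamp_inventory).
Premises 1, 3, 4 do not contribute to this derivation.
So O(~timestamp_inventory) follows.

Yes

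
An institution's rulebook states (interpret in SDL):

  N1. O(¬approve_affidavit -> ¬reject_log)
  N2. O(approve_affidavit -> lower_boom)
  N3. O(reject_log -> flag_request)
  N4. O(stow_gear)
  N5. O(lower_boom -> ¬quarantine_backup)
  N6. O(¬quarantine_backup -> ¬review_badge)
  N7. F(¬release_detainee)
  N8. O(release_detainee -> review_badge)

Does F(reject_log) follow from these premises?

Yes

Premise 7 is F(¬release_detainee), i.e. O(release_detainee).
Applying K to premise 8 (O(release_detainee -> review_badge)) and O(release_detainee) yields O(review_badge).
Premise 6 is O(¬quarantine_backup -> ¬review_badge); contrapositively O(review_badge -> quarantine_backup). Since O(review_badge) holds, K gives O(quarantine_backup).
The contrapositive of premise 5 (O(lower_boom -> ¬quarantine_backup)) is O(quarantine_backup -> ¬lower_boom), and O(quarantine_backup) is already established, so O(¬lower_boom).
The contrapositive of premise 2 (O(approve_affidavit -> lower_boom)) is O(¬lower_boom -> ¬approve_affidavit), and O(¬lower_boom) is already established, so O(¬approve_affidavit).
With premise 1, O(¬approve_affidavit -> ¬reject_log), the K-axiom yields O(¬reject_log).
Premises 3, 4 do not contribute to this derivation.
So O(¬reject_log) holds, i.e. F(reject_log). The claim follows.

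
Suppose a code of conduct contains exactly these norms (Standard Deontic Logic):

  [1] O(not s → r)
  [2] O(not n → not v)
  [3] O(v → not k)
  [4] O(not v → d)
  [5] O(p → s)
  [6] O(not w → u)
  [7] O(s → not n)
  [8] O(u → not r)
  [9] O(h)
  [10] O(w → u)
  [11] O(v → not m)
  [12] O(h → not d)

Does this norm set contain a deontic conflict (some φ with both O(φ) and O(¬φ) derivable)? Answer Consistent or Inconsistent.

Inconsistent

Premises 6 and 10 cover both cases: O(not w → u) and O(w → u). Since not w ∨ w is a tautology, O(u) follows.
With premise 8, O(u → not r), the K-axiom yields O(not r).
Premise 1 is O(not s → r); contrapositively O(not r → s). Since O(not r) holds, K gives O(s).
From O(s) and premise 7, O(s → not n), we obtain O(not n).
From O(not n) and premise 2, O(not n → not v), we obtain O(not v).
Premise 4 is O(not v → d); since O(not v), deontic closure gives O(d).
Premise 12, O(h → not d), contraposes to O(d → not h); with O(d) we get O(not h).
Yet premise 9 states O(h).
We now have both O(not h) and O(h) — h is simultaneously obligatory and forbidden, violating the D-axiom.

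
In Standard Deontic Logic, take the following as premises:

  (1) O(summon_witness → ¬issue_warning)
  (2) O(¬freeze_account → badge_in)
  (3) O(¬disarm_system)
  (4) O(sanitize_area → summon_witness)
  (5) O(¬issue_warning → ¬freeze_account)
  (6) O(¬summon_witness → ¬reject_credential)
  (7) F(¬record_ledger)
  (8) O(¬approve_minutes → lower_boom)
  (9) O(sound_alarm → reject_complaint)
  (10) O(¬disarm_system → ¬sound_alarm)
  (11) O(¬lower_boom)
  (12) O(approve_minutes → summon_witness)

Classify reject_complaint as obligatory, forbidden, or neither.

Neither

Premise 9 is O(sound_alarm → reject_complaint), but O(sound_alarm) is not derivable from the premises, so it does not yield O(reject_complaint).
No premise or chain of K-axiom applications forces O(reject_complaint), and none forces O(¬reject_complaint). So reject_complaint is neither obligatory nor forbidden under these norms.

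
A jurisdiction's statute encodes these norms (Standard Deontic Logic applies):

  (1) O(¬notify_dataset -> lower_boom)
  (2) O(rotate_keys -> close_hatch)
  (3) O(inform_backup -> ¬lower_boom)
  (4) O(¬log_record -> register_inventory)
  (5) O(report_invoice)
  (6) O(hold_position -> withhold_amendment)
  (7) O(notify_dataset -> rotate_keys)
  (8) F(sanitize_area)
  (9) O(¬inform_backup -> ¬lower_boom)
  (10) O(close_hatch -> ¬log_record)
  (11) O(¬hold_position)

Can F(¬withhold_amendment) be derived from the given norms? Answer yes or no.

Premise 6 is O(hold_position -> withhold_amendment), but O(hold_position) is not derivable from the premises, so it does not yield O(withhold_amendment).
No other premise forces O(withhold_amendment). An ideal world satisfying every premise can still have ¬withhold_amendment true, so F(¬withhold_amendment) is not derivable.

No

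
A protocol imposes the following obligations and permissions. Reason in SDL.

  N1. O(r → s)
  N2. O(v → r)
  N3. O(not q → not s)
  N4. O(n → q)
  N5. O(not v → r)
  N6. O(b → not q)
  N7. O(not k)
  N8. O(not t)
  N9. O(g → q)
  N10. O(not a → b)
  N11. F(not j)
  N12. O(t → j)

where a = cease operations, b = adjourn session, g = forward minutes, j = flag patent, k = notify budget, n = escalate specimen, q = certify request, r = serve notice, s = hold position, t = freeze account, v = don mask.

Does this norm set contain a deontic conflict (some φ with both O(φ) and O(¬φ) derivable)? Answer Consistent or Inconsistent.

Premise 12 is O(t → j); even if O(j) held, inferring O(t) would be affirming the consequent — invalid.
So O(t) is not derivable, and the apparent clash with O(not t) does not arise.
A world satisfying every obligation exists (e.g. a=true, b=false, g=false, j=true, k=false, n=false, q=true, r=true, s=true, t=false, v=false); no atom is both obligatory and forbidden, so the set is consistent.

Consistent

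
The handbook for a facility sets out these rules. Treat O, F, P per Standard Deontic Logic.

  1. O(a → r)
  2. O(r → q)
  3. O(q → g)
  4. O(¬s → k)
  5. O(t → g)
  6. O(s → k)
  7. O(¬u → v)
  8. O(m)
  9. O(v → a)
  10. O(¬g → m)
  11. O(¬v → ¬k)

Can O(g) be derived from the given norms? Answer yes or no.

Yes

Premises 6 and 4 cover both cases: O(s → k) and O(¬s → k). Since s ∨ ¬s is a tautology, O(k) follows.
Premise 11 is O(¬v → ¬k); contrapositively O(k → v). Since O(k) holds, K gives O(v).
With premise 9, O(v → a), the K-axiom yields O(a).
From O(a) and premise 1, O(a → r), we obtain O(r).
Applying K to premise 2 (O(r → q)) and O(r) yields O(q).
With premise 3, O(q → g), the K-axiom yields O(g).
Premises 5, 7, 8, 10 do not contribute to this derivation.
So O(g) follows.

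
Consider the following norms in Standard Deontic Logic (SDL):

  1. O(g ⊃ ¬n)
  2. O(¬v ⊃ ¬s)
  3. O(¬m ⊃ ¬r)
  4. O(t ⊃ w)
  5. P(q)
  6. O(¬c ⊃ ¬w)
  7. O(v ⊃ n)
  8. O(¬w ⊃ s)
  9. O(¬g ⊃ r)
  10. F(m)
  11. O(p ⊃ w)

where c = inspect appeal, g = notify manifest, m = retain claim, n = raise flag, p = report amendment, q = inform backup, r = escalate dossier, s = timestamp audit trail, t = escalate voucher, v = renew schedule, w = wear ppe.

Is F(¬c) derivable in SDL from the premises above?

F(m) at premise 10 means O(¬m).
Applying K to premise 3 (O(¬m ⊃ ¬r)) and O(¬m) yields O(¬r).
Premise 9, O(¬g ⊃ r), contraposes to O(¬r ⊃ g); with O(¬r) we get O(g).
From O(g) and premise 1, O(g ⊃ ¬n), we obtain O(¬n).
Premise 7 is O(v ⊃ n); contrapositively O(¬n ⊃ ¬v). Since O(¬n) holds, K gives O(¬v).
With premise 2, O(¬v ⊃ ¬s), the K-axiom yields O(¬s).
The contrapositive of premise 8 (O(¬w ⊃ s)) is O(¬s ⊃ w), and O(¬s) is already established, so O(w).
Premise 6, O(¬c ⊃ ¬w), contraposes to O(w ⊃ c); with O(w) we get O(c).
Premises 4, 5, 11 do not contribute to this derivation.
So O(c) holds, i.e. F(¬c). The claim follows.

Yes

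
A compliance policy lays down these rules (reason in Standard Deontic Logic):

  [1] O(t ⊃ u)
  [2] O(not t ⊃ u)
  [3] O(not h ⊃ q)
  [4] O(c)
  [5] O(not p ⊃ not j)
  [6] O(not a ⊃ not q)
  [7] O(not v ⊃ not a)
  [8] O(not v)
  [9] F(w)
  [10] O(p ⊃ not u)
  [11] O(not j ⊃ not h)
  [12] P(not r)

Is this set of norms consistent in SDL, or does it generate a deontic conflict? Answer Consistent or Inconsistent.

By case analysis on t: premise 1 gives O(t ⊃ u) and premise 2 gives O(not t ⊃ u), so O(u) either way.
The contrapositive of premise 10 (O(p ⊃ not u)) is O(u ⊃ not p), and O(u) is already established, so O(not p).
With premise 5, O(not p ⊃ not j), the K-axiom yields O(not j).
Premise 11 is O(not j ⊃ not h); since O(not j), deontic closure gives O(not h).
With premise 3, O(not h ⊃ q), the K-axiom yields O(q).
Premise 6, O(not a ⊃ not q), contraposes to O(q ⊃ a); with O(q) we get O(a).
Premise 7, O(not v ⊃ not a), contraposes to O(a ⊃ v); with O(a) we get O(v).
However, premise 8 gives O(not v).
We now have both O(v) and O(not v) — v is simultaneously obligatory and forbidden, violating the D-axiom.

Inconsistent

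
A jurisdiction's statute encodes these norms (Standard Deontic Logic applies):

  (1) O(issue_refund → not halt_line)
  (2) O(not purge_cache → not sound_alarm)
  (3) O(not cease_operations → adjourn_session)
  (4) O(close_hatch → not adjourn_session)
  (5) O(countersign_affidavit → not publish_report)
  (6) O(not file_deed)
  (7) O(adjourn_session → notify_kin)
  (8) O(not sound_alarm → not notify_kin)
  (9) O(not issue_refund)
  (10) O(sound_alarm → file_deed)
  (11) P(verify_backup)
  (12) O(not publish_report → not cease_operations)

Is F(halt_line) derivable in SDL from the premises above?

Premise 1 is O(issue_refund → not halt_line), but O(issue_refund) is not derivable from the premises, so it does not yield O(not halt_line).
No other premise forces O(not halt_line). An ideal world satisfying every premise can still have halt_line true, so F(halt_line) is not derivable.

No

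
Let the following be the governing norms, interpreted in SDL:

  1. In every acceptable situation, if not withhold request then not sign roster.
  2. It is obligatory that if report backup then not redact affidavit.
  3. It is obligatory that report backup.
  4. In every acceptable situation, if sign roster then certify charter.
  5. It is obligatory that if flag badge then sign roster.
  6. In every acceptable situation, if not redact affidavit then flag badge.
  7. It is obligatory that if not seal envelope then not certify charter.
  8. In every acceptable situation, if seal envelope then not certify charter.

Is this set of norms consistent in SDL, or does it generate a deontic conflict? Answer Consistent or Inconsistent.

By case analysis on seal_envelope: premise 8 gives O(seal_envelope → ¬certify_charter) and premise 7 gives O(¬seal_envelope → ¬certify_charter), so O(¬certify_charter) either way.
The contrapositive of premise 4 (O(sign_roster → certify_charter)) is O(¬certify_charter → ¬sign_roster), and O(¬certify_charter) is already established, so O(¬sign_roster).
The contrapositive of premise 5 (O(flag_badge → sign_roster)) is O(¬sign_roster → ¬flag_badge), and O(¬sign_roster) is already established, so O(¬flag_badge).
The contrapositive of premise 6 (O(¬redact_affidavit → flag_badge)) is O(¬flag_badge → redact_affidavit), and O(¬flag_badge) is already established, so O(redact_affidavit).
Premise 2 is O(report_backup → ¬redact_affidavit); contrapositively O(redact_affidavit → ¬report_backup). Since O(redact_affidavit) holds, K gives O(¬report_backup).
Yet premise 3 states O(report_backup).
We now have both O(¬report_backup) and O(report_backup) — report_backup is simultaneously obligatory and forbidden, violating the D-axiom.

Inconsistent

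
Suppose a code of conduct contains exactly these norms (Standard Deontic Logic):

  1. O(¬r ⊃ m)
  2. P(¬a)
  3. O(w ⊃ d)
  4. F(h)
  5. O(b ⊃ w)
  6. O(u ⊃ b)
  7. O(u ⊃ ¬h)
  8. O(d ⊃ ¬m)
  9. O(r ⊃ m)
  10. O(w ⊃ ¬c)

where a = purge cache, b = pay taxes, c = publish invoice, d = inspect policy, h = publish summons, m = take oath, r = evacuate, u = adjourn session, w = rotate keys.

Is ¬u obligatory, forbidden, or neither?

Obligatory

By case analysis on r: premise 9 gives O(r ⊃ m) and premise 1 gives O(¬r ⊃ m), so O(m) either way.
Premise 8, O(d ⊃ ¬m), contraposes to O(m ⊃ ¬d); with O(m) we get O(¬d).
The contrapositive of premise 3 (O(w ⊃ d)) is O(¬d ⊃ ¬w), and O(¬d) is already established, so O(¬w).
Premise 5 is O(b ⊃ w); contrapositively O(¬w ⊃ ¬b). Since O(¬w) holds, K gives O(¬b).
Premise 6 is O(u ⊃ b); contrapositively O(¬b ⊃ ¬u). Since O(¬b) holds, K gives O(¬u).
Premises 2, 4, 7, 10 do not contribute to this derivation.
Hence ¬u is obligatory.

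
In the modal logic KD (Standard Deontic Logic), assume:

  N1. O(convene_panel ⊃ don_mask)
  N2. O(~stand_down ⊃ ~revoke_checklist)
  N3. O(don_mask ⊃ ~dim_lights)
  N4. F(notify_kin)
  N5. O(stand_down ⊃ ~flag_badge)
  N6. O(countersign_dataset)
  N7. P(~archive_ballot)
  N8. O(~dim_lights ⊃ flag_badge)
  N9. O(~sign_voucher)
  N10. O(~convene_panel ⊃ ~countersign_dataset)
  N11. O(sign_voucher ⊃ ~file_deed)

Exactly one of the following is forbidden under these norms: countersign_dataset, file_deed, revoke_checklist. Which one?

revoke_checklist

Premise 6 gives O(countersign_dataset).
Premise 10, O(~convene_panel ⊃ ~countersign_dataset), contraposes to O(countersign_dataset ⊃ convene_panel); with O(countersign_dataset) we get O(convene_panel).
Applying K to premise 1 (O(convene_panel ⊃ don_mask)) and O(convene_panel) yields O(don_mask).
From O(don_mask) and premise 3, O(don_mask ⊃ ~dim_lights), we obtain O(~dim_lights).
Premise 8 is O(~dim_lights ⊃ flag_badge); since O(~dim_lights), deontic closure gives O(flag_badge).
Premise 5 is O(stand_down ⊃ ~flag_badge); contrapositively O(flag_badge ⊃ ~stand_down). Since O(flag_badge) holds, K gives O(~stand_down).
From O(~stand_down) and premise 2, O(~stand_down ⊃ ~revoke_checklist), we obtain O(~revoke_checklist).
So O(~revoke_checklist) holds, i.e. revoke_checklist is forbidden. None of the other listed options is forbidden under the premises.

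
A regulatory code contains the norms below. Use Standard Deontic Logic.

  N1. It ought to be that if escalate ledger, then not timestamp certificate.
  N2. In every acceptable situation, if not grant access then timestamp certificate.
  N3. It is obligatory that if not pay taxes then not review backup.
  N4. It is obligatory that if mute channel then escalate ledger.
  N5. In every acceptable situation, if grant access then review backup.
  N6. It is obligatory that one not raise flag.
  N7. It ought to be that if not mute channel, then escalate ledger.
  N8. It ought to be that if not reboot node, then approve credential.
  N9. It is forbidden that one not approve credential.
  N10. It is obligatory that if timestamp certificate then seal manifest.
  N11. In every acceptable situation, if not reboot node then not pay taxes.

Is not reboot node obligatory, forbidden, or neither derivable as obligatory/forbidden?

Forbidden

Premises 7 and 4 cover both cases: O(¬mute_channel → escalate_ledger) and O(mute_channel → escalate_ledger). Since ¬mute_channel ∨ mute_channel is a tautology, O(escalate_ledger) follows.
With premise 1, O(escalate_ledger → ¬timestamp_certificate), the K-axiom yields O(¬timestamp_certificate).
The contrapositive of premise 2 (O(¬grant_access → timestamp_certificate)) is O(¬timestamp_certificate → grant_access), and O(¬timestamp_certificate) is already established, so O(grant_access).
From O(grant_access) and premise 5, O(grant_access → review_backup), we obtain O(review_backup).
Premise 3, O(¬pay_taxes → ¬review_backup), contraposes to O(review_backup → pay_taxes); with O(review_backup) we get O(pay_taxes).
Premise 11, O(¬reboot_node → ¬pay_taxes), contraposes to O(pay_taxes → reboot_node); with O(pay_taxes) we get O(reboot_node).
Premises 6, 8, 9, 10 do not contribute to this derivation.
Thus O(reboot_node), which is F(¬reboot_node): ¬reboot_node is forbidden.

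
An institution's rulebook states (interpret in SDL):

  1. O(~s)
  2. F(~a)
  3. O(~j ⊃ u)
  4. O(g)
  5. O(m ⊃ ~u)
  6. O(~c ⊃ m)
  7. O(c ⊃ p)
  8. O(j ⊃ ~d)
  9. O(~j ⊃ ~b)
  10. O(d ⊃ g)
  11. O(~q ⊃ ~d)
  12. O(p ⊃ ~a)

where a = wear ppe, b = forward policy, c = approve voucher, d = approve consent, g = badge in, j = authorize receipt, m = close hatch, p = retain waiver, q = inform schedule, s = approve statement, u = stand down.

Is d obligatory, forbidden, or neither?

Forbidden

F(~a) at premise 2 means O(a).
Premise 12, O(p ⊃ ~a), contraposes to O(a ⊃ ~p); with O(a) we get O(~p).
The contrapositive of premise 7 (O(c ⊃ p)) is O(~p ⊃ ~c), and O(~p) is already established, so O(~c).
Applying K to premise 6 (O(~c ⊃ m)) and O(~c) yields O(m).
With premise 5, O(m ⊃ ~u), the K-axiom yields O(~u).
Premise 3, O(~j ⊃ u), contraposes to O(~u ⊃ j); with O(~u) we get O(j).
From O(j) and premise 8, O(j ⊃ ~d), we obtain O(~d).
Premises 1, 4, 9, 10, 11 do not contribute to this derivation.
Thus O(~d), which is F(d): d is forbidden.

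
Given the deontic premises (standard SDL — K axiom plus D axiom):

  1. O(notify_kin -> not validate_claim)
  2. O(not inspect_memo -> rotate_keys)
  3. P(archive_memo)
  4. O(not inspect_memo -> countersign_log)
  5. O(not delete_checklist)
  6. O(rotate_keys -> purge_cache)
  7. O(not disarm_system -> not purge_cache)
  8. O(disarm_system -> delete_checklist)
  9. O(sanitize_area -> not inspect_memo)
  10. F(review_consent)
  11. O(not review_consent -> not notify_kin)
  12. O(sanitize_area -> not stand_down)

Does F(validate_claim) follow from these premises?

No

Premise 1 is O(notify_kin -> not validate_claim), but O(notify_kin) is not derivable from the premises, so it does not yield O(not validate_claim).
No other premise forces O(not validate_claim). An ideal world satisfying every premise can still have validate_claim true, so F(validate_claim) is not derivable.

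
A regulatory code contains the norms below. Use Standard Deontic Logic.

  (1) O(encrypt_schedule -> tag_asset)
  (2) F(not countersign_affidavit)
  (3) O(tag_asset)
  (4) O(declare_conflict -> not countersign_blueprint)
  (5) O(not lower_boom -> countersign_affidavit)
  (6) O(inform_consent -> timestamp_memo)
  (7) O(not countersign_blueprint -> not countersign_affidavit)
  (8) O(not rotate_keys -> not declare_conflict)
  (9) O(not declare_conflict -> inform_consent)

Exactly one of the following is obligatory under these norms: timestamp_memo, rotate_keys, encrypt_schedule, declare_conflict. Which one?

Premise 2 is F(not countersign_affidavit), i.e. O(countersign_affidavit).
The contrapositive of premise 7 (O(not countersign_blueprint -> not countersign_affidavit)) is O(countersign_affidavit -> countersign_blueprint), and O(countersign_affidavit) is already established, so O(countersign_blueprint).
The contrapositive of premise 4 (O(declare_conflict -> not countersign_blueprint)) is O(countersign_blueprint -> not declare_conflict), and O(countersign_blueprint) is already established, so O(not declare_conflict).
Premise 9 is O(not declare_conflict -> inform_consent); since O(not declare_conflict), deontic closure gives O(inform_consent).
With premise 6, O(inform_consent -> timestamp_memo), the K-axiom yields O(timestamp_memo).
So O(timestamp_memo) holds — timestamp_memo is obligatory. None of the other listed options is made obligatory by any chain of premises.

timestamp_memo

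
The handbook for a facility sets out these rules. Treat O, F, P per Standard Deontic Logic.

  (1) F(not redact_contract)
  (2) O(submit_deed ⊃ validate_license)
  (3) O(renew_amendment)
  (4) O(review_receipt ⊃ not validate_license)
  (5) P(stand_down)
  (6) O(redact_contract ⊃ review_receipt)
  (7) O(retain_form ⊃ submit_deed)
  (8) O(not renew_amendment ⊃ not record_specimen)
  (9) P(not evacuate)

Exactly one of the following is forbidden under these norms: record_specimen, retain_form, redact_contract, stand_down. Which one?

F(not redact_contract) at premise 1 means O(redact_contract).
Premise 6 is O(redact_contract ⊃ review_receipt); since O(redact_contract), deontic closure gives O(review_receipt).
From O(review_receipt) and premise 4, O(review_receipt ⊃ not validate_license), we obtain O(not validate_license).
The contrapositive of premise 2 (O(submit_deed ⊃ validate_license)) is O(not validate_license ⊃ not submit_deed), and O(not validate_license) is already established, so O(not submit_deed).
Premise 7 is O(retain_form ⊃ submit_deed); contrapositively O(not submit_deed ⊃ not retain_form). Since O(not submit_deed) holds, K gives O(not retain_form).
So O(not retain_form) holds, i.e. retain_form is forbidden. None of the other listed options is forbidden under the premises.

retain_form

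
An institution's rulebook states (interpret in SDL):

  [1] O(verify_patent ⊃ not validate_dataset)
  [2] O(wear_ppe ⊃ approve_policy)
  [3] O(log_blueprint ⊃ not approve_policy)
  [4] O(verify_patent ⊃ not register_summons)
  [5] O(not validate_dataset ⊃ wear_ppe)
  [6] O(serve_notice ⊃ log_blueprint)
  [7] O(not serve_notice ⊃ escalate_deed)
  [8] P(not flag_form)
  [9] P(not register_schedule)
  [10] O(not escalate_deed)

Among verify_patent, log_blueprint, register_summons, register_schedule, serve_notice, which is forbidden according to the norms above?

Premise 10 gives O(not escalate_deed).
Premise 7, O(not serve_notice ⊃ escalate_deed), contraposes to O(not escalate_deed ⊃ serve_notice); with O(not escalate_deed) we get O(serve_notice).
From O(serve_notice) and premise 6, O(serve_notice ⊃ log_blueprint), we obtain O(log_blueprint).
With premise 3, O(log_blueprint ⊃ not approve_policy), the K-axiom yields O(not approve_policy).
Premise 2, O(wear_ppe ⊃ approve_policy), contraposes to O(not approve_policy ⊃ not wear_ppe); with O(not approve_policy) we get O(not wear_ppe).
The contrapositive of premise 5 (O(not validate_dataset ⊃ wear_ppe)) is O(not wear_ppe ⊃ validate_dataset), and O(not wear_ppe) is already established, so O(validate_dataset).
The contrapositive of premise 1 (O(verify_patent ⊃ not validate_dataset)) is O(validate_dataset ⊃ not verify_patent), and O(validate_dataset) is already established, so O(not verify_patent).
So O(not verify_patent) holds, i.e. verify_patent is forbidden. None of the other listed options is forbidden under the premises.

verify_patent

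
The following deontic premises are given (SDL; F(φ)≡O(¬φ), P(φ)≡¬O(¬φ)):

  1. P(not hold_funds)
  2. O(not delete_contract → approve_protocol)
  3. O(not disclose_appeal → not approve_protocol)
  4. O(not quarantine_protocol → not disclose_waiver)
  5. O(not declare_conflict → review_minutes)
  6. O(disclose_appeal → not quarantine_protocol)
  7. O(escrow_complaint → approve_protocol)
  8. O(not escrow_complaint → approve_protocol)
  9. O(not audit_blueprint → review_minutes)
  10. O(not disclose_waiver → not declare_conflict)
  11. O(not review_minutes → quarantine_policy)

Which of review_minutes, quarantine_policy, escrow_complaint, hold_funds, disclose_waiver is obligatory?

By case analysis on escrow_complaint: premise 7 gives O(escrow_complaint → approve_protocol) and premise 8 gives O(not escrow_complaint → approve_protocol), so O(approve_protocol) either way.
Premise 3, O(not disclose_appeal → not approve_protocol), contraposes to O(approve_protocol → disclose_appeal); with O(approve_protocol) we get O(disclose_appeal).
With premise 6, O(disclose_appeal → not quarantine_protocol), the K-axiom yields O(not quarantine_protocol).
With premise 4, O(not quarantine_protocol → not disclose_waiver), the K-axiom yields O(not disclose_waiver).
Applying K to premise 10 (O(not disclose_waiver → not declare_conflict)) and O(not disclose_waiver) yields O(not declare_conflict).
Premise 5 is O(not declare_conflict → review_minutes); since O(not declare_conflict), deontic closure gives O(review_minutes).
So O(review_minutes) holds — review_minutes is obligatory. None of the other listed options is made obligatory by any chain of premises.

review_minutes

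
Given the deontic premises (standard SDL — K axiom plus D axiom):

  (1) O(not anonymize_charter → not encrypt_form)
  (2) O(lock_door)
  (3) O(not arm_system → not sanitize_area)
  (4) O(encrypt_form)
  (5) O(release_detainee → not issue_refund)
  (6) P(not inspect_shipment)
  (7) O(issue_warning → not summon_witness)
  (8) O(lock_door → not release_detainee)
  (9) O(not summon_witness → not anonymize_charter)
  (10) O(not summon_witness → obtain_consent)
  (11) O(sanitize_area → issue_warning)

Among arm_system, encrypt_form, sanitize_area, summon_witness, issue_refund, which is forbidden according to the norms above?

Premise 4 states O(encrypt_form) outright.
Premise 1, O(not anonymize_charter → not encrypt_form), contraposes to O(encrypt_form → anonymize_charter); with O(encrypt_form) we get O(anonymize_charter).
The contrapositive of premise 9 (O(not summon_witness → not anonymize_charter)) is O(anonymize_charter → summon_witness), and O(anonymize_charter) is already established, so O(summon_witness).
Premise 7, O(issue_warning → not summon_witness), contraposes to O(summon_witness → not issue_warning); with O(summon_witness) we get O(not issue_warning).
Premise 11 is O(sanitize_area → issue_warning); contrapositively O(not issue_warning → not sanitize_area). Since O(not issue_warning) holds, K gives O(not sanitize_area).
So O(not sanitize_area) holds, i.e. sanitize_area is forbidden. None of the other listed options is forbidden under the premises.

sanitize_area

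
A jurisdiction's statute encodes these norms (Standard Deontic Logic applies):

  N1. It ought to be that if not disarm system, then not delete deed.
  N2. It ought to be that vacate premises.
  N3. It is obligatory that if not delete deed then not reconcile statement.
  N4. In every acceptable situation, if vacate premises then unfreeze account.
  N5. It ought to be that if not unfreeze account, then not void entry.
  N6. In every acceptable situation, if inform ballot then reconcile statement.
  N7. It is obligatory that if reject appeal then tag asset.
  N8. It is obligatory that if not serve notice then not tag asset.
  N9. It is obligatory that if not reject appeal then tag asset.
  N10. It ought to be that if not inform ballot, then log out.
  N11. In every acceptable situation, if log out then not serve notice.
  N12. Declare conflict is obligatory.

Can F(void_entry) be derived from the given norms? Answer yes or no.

Premise 5 is O(¬unfreeze_account → ¬void_entry), but O(¬unfreeze_account) is not derivable from the premises, so it does not yield O(¬void_entry).
No other premise forces O(¬void_entry). An ideal world satisfying every premise can still have void_entry true, so F(void_entry) is not derivable.

No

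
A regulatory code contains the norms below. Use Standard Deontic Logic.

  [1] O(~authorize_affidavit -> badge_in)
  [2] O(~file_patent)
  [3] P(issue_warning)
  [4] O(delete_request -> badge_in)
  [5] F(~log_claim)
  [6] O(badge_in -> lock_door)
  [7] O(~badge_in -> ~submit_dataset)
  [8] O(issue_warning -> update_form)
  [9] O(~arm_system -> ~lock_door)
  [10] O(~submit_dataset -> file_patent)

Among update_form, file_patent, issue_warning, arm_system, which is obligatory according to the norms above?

arm_system

Premise 2 gives O(~file_patent).
The contrapositive of premise 10 (O(~submit_dataset -> file_patent)) is O(~file_patent -> submit_dataset), and O(~file_patent) is already established, so O(submit_dataset).
Premise 7, O(~badge_in -> ~submit_dataset), contraposes to O(submit_dataset -> badge_in); with O(submit_dataset) we get O(badge_in).
Premise 6 is O(badge_in -> lock_door); since O(badge_in), deontic closure gives O(lock_door).
Premise 9 is O(~arm_system -> ~lock_door); contrapositively O(lock_door -> arm_system). Since O(lock_door) holds, K gives O(arm_system).
So O(arm_system) holds — arm_system is obligatory. None of the other listed options is made obligatory by any chain of premises.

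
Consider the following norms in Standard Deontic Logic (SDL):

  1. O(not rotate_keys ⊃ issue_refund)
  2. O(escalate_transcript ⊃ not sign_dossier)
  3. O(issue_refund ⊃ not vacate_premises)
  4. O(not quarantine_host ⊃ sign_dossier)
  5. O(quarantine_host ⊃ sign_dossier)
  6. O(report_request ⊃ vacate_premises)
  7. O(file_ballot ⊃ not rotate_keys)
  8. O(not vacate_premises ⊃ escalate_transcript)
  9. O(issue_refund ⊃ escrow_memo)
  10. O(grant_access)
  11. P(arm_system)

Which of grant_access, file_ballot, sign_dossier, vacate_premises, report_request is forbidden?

file_ballot

Premises 5 and 4 cover both cases: O(quarantine_host ⊃ sign_dossier) and O(not quarantine_host ⊃ sign_dossier). Since quarantine_host ∨ not quarantine_host is a tautology, O(sign_dossier) follows.
Premise 2 is O(escalate_transcript ⊃ not sign_dossier); contrapositively O(sign_dossier ⊃ not escalate_transcript). Since O(sign_dossier) holds, K gives O(not escalate_transcript).
Premise 8 is O(not vacate_premises ⊃ escalate_transcript); contrapositively O(not escalate_transcript ⊃ vacate_premises). Since O(not escalate_transcript) holds, K gives O(vacate_premises).
Premise 3 is O(issue_refund ⊃ not vacate_premises); contrapositively O(vacate_premises ⊃ not issue_refund). Since O(vacate_premises) holds, K gives O(not issue_refund).
The contrapositive of premise 1 (O(not rotate_keys ⊃ issue_refund)) is O(not issue_refund ⊃ rotate_keys), and O(not issue_refund) is already established, so O(rotate_keys).
The contrapositive of premise 7 (O(file_ballot ⊃ not rotate_keys)) is O(rotate_keys ⊃ not file_ballot), and O(rotate_keys) is already established, so O(not file_ballot).
So O(not file_ballot) holds, i.e. file_ballot is forbidden. None of the other listed options is forbidden under the premises.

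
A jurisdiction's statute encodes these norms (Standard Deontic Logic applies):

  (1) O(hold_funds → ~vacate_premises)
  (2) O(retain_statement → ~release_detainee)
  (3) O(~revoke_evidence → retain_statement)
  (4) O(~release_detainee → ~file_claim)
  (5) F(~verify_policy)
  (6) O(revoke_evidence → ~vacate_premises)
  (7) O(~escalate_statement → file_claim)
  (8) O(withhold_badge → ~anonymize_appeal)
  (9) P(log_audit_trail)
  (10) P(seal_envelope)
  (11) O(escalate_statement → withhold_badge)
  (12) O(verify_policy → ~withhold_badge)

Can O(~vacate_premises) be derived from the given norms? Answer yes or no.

Yes

Premise 5, F(~verify_policy), is equivalent to O(verify_policy).
From O(verify_policy) and premise 12, O(verify_policy → ~withhold_badge), we obtain O(~withhold_badge).
Premise 11 is O(escalate_statement → withhold_badge); contrapositively O(~withhold_badge → ~escalate_statement). Since O(~withhold_badge) holds, K gives O(~escalate_statement).
Applying K to premise 7 (O(~escalate_statement → file_claim)) and O(~escalate_statement) yields O(file_claim).
Premise 4, O(~release_detainee → ~file_claim), contraposes to O(file_claim → release_detainee); with O(file_claim) we get O(release_detainee).
Premise 2 is O(retain_statement → ~release_detainee); contrapositively O(release_detainee → ~retain_statement). Since O(release_detainee) holds, K gives O(~retain_statement).
The contrapositive of premise 3 (O(~revoke_evidence → retain_statement)) is O(~retain_statement → revoke_evidence), and O(~retain_statement) is already established, so O(revoke_evidence).
Applying K to premise 6 (O(revoke_evidence → ~vacate_premises)) and O(revoke_evidence) yields O(~vacate_premises).
Premises 1, 8, 9, 10 do not contribute to this derivation.
So O(~vacate_premises) follows.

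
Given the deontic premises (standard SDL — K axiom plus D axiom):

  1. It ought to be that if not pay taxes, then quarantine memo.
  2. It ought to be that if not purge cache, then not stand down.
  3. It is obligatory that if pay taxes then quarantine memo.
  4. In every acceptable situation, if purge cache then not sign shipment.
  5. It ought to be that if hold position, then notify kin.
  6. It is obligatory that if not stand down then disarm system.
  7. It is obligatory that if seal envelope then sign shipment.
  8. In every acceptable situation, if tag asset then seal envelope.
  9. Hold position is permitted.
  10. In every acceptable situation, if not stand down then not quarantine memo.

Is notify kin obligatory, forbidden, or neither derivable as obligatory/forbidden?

Premise 5 is O(hold_position → notify_kin), but O(hold_position) is not derivable from the premises (the permission P(hold_position) asserts only ¬O(¬hold_position), not O(hold_position)), so it does not yield O(notify_kin).
No premise or chain of K-axiom applications forces O(notify_kin), and none forces O(¬notify_kin). So notify_kin is neither obligatory nor forbidden under these norms.

Neither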